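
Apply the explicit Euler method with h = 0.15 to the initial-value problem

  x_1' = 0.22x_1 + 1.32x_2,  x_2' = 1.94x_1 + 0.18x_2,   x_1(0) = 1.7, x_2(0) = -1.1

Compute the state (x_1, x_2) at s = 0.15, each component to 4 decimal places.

1.5383, -0.6350

Euler on (x_1,x_2): x_1_{n+1} = x_1_n + h·x_1', x_2_{n+1} = x_2_n + h·x_2'.
0.000000: (1.700000, -1.100000); f=(-1.078000, 3.100000) → (1.538300, -0.635000)
(x_1(0.15), x_2(0.15)) ≈ (1.5383, -0.6350)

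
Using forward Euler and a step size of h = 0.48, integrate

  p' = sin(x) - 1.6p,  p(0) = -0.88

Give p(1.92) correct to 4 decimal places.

Euler: p_{n+1} = p_n + h·f(x_n, p_n).
x=0.000000, p=-0.880000: f=1.408000 → p ← -0.880000 + 0.48·1.408000 = -0.204160
x=0.480000, p=-0.204160: f=0.788435 → p ← -0.204160 + 0.48·0.788435 = 0.174289
x=0.960000, p=0.174289: f=0.540329 → p ← 0.174289 + 0.48·0.540329 = 0.433647
x=1.440000, p=0.433647: f=0.297623 → p ← 0.433647 + 0.48·0.297623 = 0.576506
p(1.92) ≈ 0.5765

0.5765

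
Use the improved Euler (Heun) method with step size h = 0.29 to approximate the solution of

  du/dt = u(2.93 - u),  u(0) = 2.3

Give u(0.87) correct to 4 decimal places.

Heun: k1 = f(t_n, u_n); k2 = f(t_n + h, u_n + h·k1); u_{n+1} = u_n + (h/2)·(k1 + k2).
t=0.000000, u=2.300000:
  k1 = f(0.000000, 2.300000) = 1.449000
  k2 = f(0.290000, 2.720210) = 0.570673
  u ← 2.300000 + (0.29/2)·(1.449000 + 0.570673) = 2.592853
t=0.290000, u=2.592853:
  k1 = f(0.290000, 2.592853) = 0.874174
  k2 = f(0.580000, 2.846363) = 0.238062
  u ← 2.592853 + (0.29/2)·(0.874174 + 0.238062) = 2.754127
t=0.580000, u=2.754127:
  k1 = f(0.580000, 2.754127) = 0.484377
  k2 = f(0.870000, 2.894596) = 0.102480
  u ← 2.754127 + (0.29/2)·(0.484377 + 0.102480) = 2.839221
u(0.87) ≈ 2.8392

2.8392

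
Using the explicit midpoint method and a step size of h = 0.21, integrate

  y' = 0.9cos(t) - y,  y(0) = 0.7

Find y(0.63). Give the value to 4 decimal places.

0.7613

Midpoint: k1 = f(t_n, y_n); k2 = f(t_n + h/2, y_n + (h/2)·k1); y_{n+1} = y_n + h·k2.
t=0.000000, y=0.700000:
  k1 = f(0.000000, 0.700000) = 0.200000
  k2 = f(0.105000, 0.721000) = 0.174043
  y ← 0.700000 + 0.21·0.174043 = 0.736549
t=0.210000, y=0.736549:
  k1 = f(0.210000, 0.736549) = 0.143679
  k2 = f(0.315000, 0.751635) = 0.104081
  y ← 0.736549 + 0.21·0.104081 = 0.758406
t=0.420000, y=0.758406:
  k1 = f(0.420000, 0.758406) = 0.063374
  k2 = f(0.525000, 0.765060) = 0.013731
  y ← 0.758406 + 0.21·0.013731 = 0.761290
y(0.63) ≈ 0.7613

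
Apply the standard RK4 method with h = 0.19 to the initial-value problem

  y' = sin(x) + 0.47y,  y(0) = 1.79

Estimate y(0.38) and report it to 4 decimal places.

2.2158

RK4: k1 = f(x_n, y_n); k2 = f(x_n + h/2, y_n + (h/2)·k1); k3 = f(x_n + h/2, y_n + (h/2)·k2); k4 = f(x_n + h, y_n + h·k3); y_{n+1} = y_n + (h/6)·(k1 + 2k2 + 2k3 + k4).
x=0.000000, y=1.790000:
  k1 = f(0.000000, 1.790000) = 0.841300
  k2 = f(0.095000, 1.869924) = 0.973721
  k3 = f(0.095000, 1.882504) = 0.979634
  k4 = f(0.190000, 1.976130) = 1.117640
  y ← 1.790000 + (0.19/6)·(k1 + 2k2 + 2k3 + k4) = 1.975746
x=0.190000, y=1.975746:
  k1 = f(0.190000, 1.975746) = 1.117459
  k2 = f(0.285000, 2.081904) = 1.259652
  k3 = f(0.285000, 2.095413) = 1.266001
  k4 = f(0.380000, 2.216286) = 1.412575
  y ← 1.975746 + (0.19/6)·(k1 + 2k2 + 2k3 + k4) = 2.215821
y(0.38) ≈ 2.2158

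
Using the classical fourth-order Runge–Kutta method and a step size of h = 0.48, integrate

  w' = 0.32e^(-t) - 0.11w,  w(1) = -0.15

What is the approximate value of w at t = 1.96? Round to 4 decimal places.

RK4: k1 = f(t_n, w_n); k2 = f(t_n + h/2, w_n + (h/2)·k1); k3 = f(t_n + h/2, w_n + (h/2)·k2); k4 = f(t_n + h, w_n + h·k3); w_{n+1} = w_n + (h/6)·(k1 + 2k2 + 2k3 + k4).
t=1.000000, w=-0.150000:
  k1 = f(1.000000, -0.150000) = 0.134221
  k2 = f(1.240000, -0.117787) = 0.105560
  k3 = f(1.240000, -0.124666) = 0.106316
  k4 = f(1.480000, -0.098968) = 0.083731
  w ← -0.150000 + (0.48/6)·(k1 + 2k2 + 2k3 + k4) = -0.098664
t=1.480000, w=-0.098664:
  k1 = f(1.480000, -0.098664) = 0.083697
  k2 = f(1.720000, -0.078576) = 0.065945
  k3 = f(1.720000, -0.082837) = 0.066413
  k4 = f(1.960000, -0.066785) = 0.052421
  w ← -0.098664 + (0.48/6)·(k1 + 2k2 + 2k3 + k4) = -0.066597
w(1.96) ≈ -0.0666

-0.0666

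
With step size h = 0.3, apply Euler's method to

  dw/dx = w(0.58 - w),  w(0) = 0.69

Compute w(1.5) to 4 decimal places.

Euler: w_{n+1} = w_n + h·f(x_n, w_n).
x=0.000000, w=0.690000: f=-0.075900 → w ← 0.690000 + 0.3·(-0.075900) = 0.667230
x=0.300000, w=0.667230: f=-0.058202 → w ← 0.667230 + 0.3·(-0.058202) = 0.649769
x=0.600000, w=0.649769: f=-0.045334 → w ← 0.649769 + 0.3·(-0.045334) = 0.636169
x=0.900000, w=0.636169: f=-0.035733 → w ← 0.636169 + 0.3·(-0.035733) = 0.625449
x=1.200000, w=0.625449: f=-0.028426 → w ← 0.625449 + 0.3·(-0.028426) = 0.616921
w(1.5) ≈ 0.6169

0.6169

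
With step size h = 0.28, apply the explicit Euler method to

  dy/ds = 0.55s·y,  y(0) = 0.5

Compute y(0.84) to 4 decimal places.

0.5665

Euler: y_{n+1} = y_n + h·f(s_n, y_n).
s=0.000000, y=0.500000: f=0.000000 → y ← 0.500000 + 0.28·0.000000 = 0.500000
s=0.280000, y=0.500000: f=0.077000 → y ← 0.500000 + 0.28·0.077000 = 0.521560
s=0.560000, y=0.521560: f=0.160640 → y ← 0.521560 + 0.28·0.160640 = 0.566539
y(0.84) ≈ 0.5665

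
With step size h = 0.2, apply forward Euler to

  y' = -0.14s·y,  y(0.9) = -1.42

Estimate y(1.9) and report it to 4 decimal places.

-1.1795

Euler: y_{n+1} = y_n + h·f(s_n, y_n).
s=0.900000, y=-1.420000: f=0.178920 → y ← -1.420000 + 0.2·0.178920 = -1.384216
s=1.100000, y=-1.384216: f=0.213169 → y ← -1.384216 + 0.2·0.213169 = -1.341582
s=1.300000, y=-1.341582: f=0.244168 → y ← -1.341582 + 0.2·0.244168 = -1.292749
s=1.500000, y=-1.292749: f=0.271477 → y ← -1.292749 + 0.2·0.271477 = -1.238453
s=1.700000, y=-1.238453: f=0.294752 → y ← -1.238453 + 0.2·0.294752 = -1.179503
y(1.9) ≈ -1.1795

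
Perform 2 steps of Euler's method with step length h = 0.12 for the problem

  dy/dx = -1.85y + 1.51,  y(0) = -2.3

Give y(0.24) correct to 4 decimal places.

Euler: y_{n+1} = y_n + h·f(x_n, y_n).
x=0.000000, y=-2.300000: f=5.765000 → y ← -2.300000 + 0.12·5.765000 = -1.608200
x=0.120000, y=-1.608200: f=4.485170 → y ← -1.608200 + 0.12·4.485170 = -1.069980
y(0.24) ≈ -1.0700

-1.0700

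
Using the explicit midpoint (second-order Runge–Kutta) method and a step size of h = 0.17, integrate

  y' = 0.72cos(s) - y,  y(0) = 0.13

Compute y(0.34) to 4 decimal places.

0.2951

Midpoint: k1 = f(s_n, y_n); k2 = f(s_n + h/2, y_n + (h/2)·k1); y_{n+1} = y_n + h·k2.
s=0.000000, y=0.130000:
  k1 = f(0.000000, 0.130000) = 0.590000
  k2 = f(0.085000, 0.180150) = 0.537251
  y ← 0.130000 + 0.17·0.537251 = 0.221333
s=0.170000, y=0.221333:
  k1 = f(0.170000, 0.221333) = 0.488288
  k2 = f(0.255000, 0.262837) = 0.433880
  y ← 0.221333 + 0.17·0.433880 = 0.295092
y(0.34) ≈ 0.2951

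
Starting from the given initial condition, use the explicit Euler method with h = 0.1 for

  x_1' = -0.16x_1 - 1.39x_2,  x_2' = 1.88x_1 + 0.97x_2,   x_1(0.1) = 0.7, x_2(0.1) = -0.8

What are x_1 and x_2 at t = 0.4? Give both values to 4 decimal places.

0.9695, -0.5653

Euler on (x_1,x_2): x_1_{n+1} = x_1_n + h·x_1', x_2_{n+1} = x_2_n + h·x_2'.
0.100000: (0.700000, -0.800000); f=(1.000000, 0.540000) → (0.800000, -0.746000)
0.200000: (0.800000, -0.746000); f=(0.908940, 0.780380) → (0.890894, -0.667962)
0.300000: (0.890894, -0.667962); f=(0.785924, 1.026958) → (0.969486, -0.565266)
(x_1(0.4), x_2(0.4)) ≈ (0.9695, -0.5653)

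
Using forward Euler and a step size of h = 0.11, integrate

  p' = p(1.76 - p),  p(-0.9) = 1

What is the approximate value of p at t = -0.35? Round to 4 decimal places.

1.3761

Euler: p_{n+1} = p_n + h·f(t_n, p_n).
t=-0.900000, p=1.000000: f=0.760000 → p ← 1.000000 + 0.11·0.760000 = 1.083600
t=-0.790000, p=1.083600: f=0.732947 → p ← 1.083600 + 0.11·0.732947 = 1.164224
t=-0.680000, p=1.164224: f=0.693617 → p ← 1.164224 + 0.11·0.693617 = 1.240522
t=-0.570000, p=1.240522: f=0.644424 → p ← 1.240522 + 0.11·0.644424 = 1.311409
t=-0.460000, p=1.311409: f=0.588287 → p ← 1.311409 + 0.11·0.588287 = 1.376120
p(-0.35) ≈ 1.3761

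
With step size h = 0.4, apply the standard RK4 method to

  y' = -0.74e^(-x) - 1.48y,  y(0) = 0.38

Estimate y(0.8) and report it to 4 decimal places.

RK4: k1 = f(x_n, y_n); k2 = f(x_n + h/2, y_n + (h/2)·k1); k3 = f(x_n + h/2, y_n + (h/2)·k2); k4 = f(x_n + h, y_n + h·k3); y_{n+1} = y_n + (h/6)·(k1 + 2k2 + 2k3 + k4).
x=0.000000, y=0.380000:
  k1 = f(0.000000, 0.380000) = -1.302400
  k2 = f(0.200000, 0.119520) = -0.782750
  k3 = f(0.200000, 0.223450) = -0.936567
  k4 = f(0.400000, 0.005373) = -0.503989
  y ← 0.380000 + (0.4/6)·(k1 + 2k2 + 2k3 + k4) = 0.030332
x=0.400000, y=0.030332:
  k1 = f(0.400000, 0.030332) = -0.540928
  k2 = f(0.600000, -0.077854) = -0.290897
  k3 = f(0.600000, -0.027848) = -0.364906
  k4 = f(0.800000, -0.115631) = -0.161370
  y ← 0.030332 + (0.4/6)·(k1 + 2k2 + 2k3 + k4) = -0.103929
y(0.8) ≈ -0.1039

-0.1039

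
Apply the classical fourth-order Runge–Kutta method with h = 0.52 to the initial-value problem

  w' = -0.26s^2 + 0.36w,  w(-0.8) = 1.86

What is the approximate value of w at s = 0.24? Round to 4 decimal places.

2.6433

RK4: k1 = f(s_n, w_n); k2 = f(s_n + h/2, w_n + (h/2)·k1); k3 = f(s_n + h/2, w_n + (h/2)·k2); k4 = f(s_n + h, w_n + h·k3); w_{n+1} = w_n + (h/6)·(k1 + 2k2 + 2k3 + k4).
s=-0.800000, w=1.860000:
  k1 = f(-0.800000, 1.860000) = 0.503200
  k2 = f(-0.540000, 1.990832) = 0.640884
  k3 = f(-0.540000, 2.026630) = 0.653771
  k4 = f(-0.280000, 2.199961) = 0.771602
  w ← 1.860000 + (0.52/6)·(k1 + 2k2 + 2k3 + k4) = 2.194890
s=-0.280000, w=2.194890:
  k1 = f(-0.280000, 2.194890) = 0.769776
  k2 = f(-0.020000, 2.395031) = 0.862107
  k3 = f(-0.020000, 2.419037) = 0.870749
  k4 = f(0.240000, 2.647679) = 0.938189
  w ← 2.194890 + (0.52/6)·(k1 + 2k2 + 2k3 + k4) = 2.643275
w(0.24) ≈ 2.6433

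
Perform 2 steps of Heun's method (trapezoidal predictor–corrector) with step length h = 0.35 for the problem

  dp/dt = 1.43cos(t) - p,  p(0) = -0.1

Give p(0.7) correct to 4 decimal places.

Heun: k1 = f(t_n, p_n); k2 = f(t_n + h, p_n + h·k1); p_{n+1} = p_n + (h/2)·(k1 + k2).
t=0.000000, p=-0.100000:
  k1 = f(0.000000, -0.100000) = 1.530000
  k2 = f(0.350000, 0.435500) = 0.907803
  p ← -0.100000 + (0.35/2)·(1.530000 + 0.907803) = 0.326616
t=0.350000, p=0.326616:
  k1 = f(0.350000, 0.326616) = 1.016687
  k2 = f(0.700000, 0.682456) = 0.411268
  p ← 0.326616 + (0.35/2)·(1.016687 + 0.411268) = 0.576508
p(0.7) ≈ 0.5765

0.5765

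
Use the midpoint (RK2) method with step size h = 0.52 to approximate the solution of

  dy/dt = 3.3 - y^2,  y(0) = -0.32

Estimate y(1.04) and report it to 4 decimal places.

1.4640

Midpoint: k1 = f(t_n, y_n); k2 = f(t_n + h/2, y_n + (h/2)·k1); y_{n+1} = y_n + h·k2.
t=0.000000, y=-0.320000:
  k1 = f(0.000000, -0.320000) = 3.197600
  k2 = f(0.260000, 0.511376) = 3.038495
  y ← -0.320000 + 0.52·3.038495 = 1.260017
t=0.520000, y=1.260017:
  k1 = f(0.520000, 1.260017) = 1.712357
  k2 = f(0.780000, 1.705230) = 0.392191
  y ← 1.260017 + 0.52·0.392191 = 1.463956
y(1.04) ≈ 1.4640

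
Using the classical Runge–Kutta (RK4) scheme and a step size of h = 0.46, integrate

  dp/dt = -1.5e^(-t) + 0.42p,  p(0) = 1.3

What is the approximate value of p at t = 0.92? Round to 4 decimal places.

RK4: k1 = f(t_n, p_n); k2 = f(t_n + h/2, p_n + (h/2)·k1); k3 = f(t_n + h/2, p_n + (h/2)·k2); k4 = f(t_n + h, p_n + h·k3); p_{n+1} = p_n + (h/6)·(k1 + 2k2 + 2k3 + k4).
t=0.000000, p=1.300000:
  k1 = f(0.000000, 1.300000) = -0.954000
  k2 = f(0.230000, 1.080580) = -0.737957
  k3 = f(0.230000, 1.130270) = -0.717087
  k4 = f(0.460000, 0.970140) = -0.539467
  p ← 1.300000 + (0.46/6)·(k1 + 2k2 + 2k3 + k4) = 0.962394
t=0.460000, p=0.962394:
  k1 = f(0.460000, 0.962394) = -0.542720
  k2 = f(0.690000, 0.837569) = -0.400585
  k3 = f(0.690000, 0.870260) = -0.386855
  k4 = f(0.920000, 0.784441) = -0.268313
  p ← 0.962394 + (0.46/6)·(k1 + 2k2 + 2k3 + k4) = 0.779474
p(0.92) ≈ 0.7795

0.7795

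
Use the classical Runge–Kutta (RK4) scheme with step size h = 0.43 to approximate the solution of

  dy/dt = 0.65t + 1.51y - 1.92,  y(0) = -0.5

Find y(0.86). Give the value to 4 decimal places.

RK4: k1 = f(t_n, y_n); k2 = f(t_n + h/2, y_n + (h/2)·k1); k3 = f(t_n + h/2, y_n + (h/2)·k2); k4 = f(t_n + h, y_n + h·k3); y_{n+1} = y_n + (h/6)·(k1 + 2k2 + 2k3 + k4).
t=0.000000, y=-0.500000:
  k1 = f(0.000000, -0.500000) = -2.675000
  k2 = f(0.215000, -1.075125) = -3.403689
  k3 = f(0.215000, -1.231793) = -3.640258
  k4 = f(0.430000, -2.065311) = -4.759119
  y ← -0.500000 + (0.43/6)·(k1 + 2k2 + 2k3 + k4) = -2.042411
t=0.430000, y=-2.042411:
  k1 = f(0.430000, -2.042411) = -4.724540
  k2 = f(0.645000, -3.058187) = -6.118612
  k3 = f(0.645000, -3.357913) = -6.571198
  k4 = f(0.860000, -4.868026) = -8.711719
  y ← -2.042411 + (0.43/6)·(k1 + 2k2 + 2k3 + k4) = -4.824216
y(0.86) ≈ -4.8242

-4.8242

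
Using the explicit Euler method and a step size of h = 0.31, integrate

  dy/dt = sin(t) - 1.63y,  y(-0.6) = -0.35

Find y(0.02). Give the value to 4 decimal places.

Euler: y_{n+1} = y_n + h·f(t_n, y_n).
t=-0.600000, y=-0.350000: f=0.005858 → y ← -0.350000 + 0.31·0.005858 = -0.348184
t=-0.290000, y=-0.348184: f=0.281588 → y ← -0.348184 + 0.31·0.281588 = -0.260892
y(0.02) ≈ -0.2609

-0.2609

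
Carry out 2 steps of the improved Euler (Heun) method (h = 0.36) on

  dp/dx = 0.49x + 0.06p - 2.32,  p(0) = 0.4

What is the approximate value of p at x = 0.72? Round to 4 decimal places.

-1.1608

Heun: k1 = f(x_n, p_n); k2 = f(x_n + h, p_n + h·k1); p_{n+1} = p_n + (h/2)·(k1 + k2).
x=0.000000, p=0.400000:
  k1 = f(0.000000, 0.400000) = -2.296000
  k2 = f(0.360000, -0.426560) = -2.169194
  p ← 0.400000 + (0.36/2)·(-2.296000 + (-2.169194)) = -0.403735
x=0.360000, p=-0.403735:
  k1 = f(0.360000, -0.403735) = -2.167824
  k2 = f(0.720000, -1.184152) = -2.038249
  p ← -0.403735 + (0.36/2)·(-2.167824 + (-2.038249)) = -1.160828
p(0.72) ≈ -1.1608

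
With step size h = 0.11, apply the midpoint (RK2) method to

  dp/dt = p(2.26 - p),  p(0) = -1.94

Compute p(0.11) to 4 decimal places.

-3.1610

Midpoint: k1 = f(t_n, p_n); k2 = f(t_n + h/2, p_n + (h/2)·k1); p_{n+1} = p_n + h·k2.
t=0.000000, p=-1.940000:
  k1 = f(0.000000, -1.940000) = -8.148000
  k2 = f(0.055000, -2.388140) = -11.100409
  p ← -1.940000 + 0.11·(-11.100409) = -3.161045
p(0.11) ≈ -3.1610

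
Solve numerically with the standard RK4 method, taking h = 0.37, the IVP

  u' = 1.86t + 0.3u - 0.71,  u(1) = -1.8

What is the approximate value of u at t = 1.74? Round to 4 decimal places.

-0.7454

RK4: k1 = f(t_n, u_n); k2 = f(t_n + h/2, u_n + (h/2)·k1); k3 = f(t_n + h/2, u_n + (h/2)·k2); k4 = f(t_n + h, u_n + h·k3); u_{n+1} = u_n + (h/6)·(k1 + 2k2 + 2k3 + k4).
t=1.000000, u=-1.800000:
  k1 = f(1.000000, -1.800000) = 0.610000
  k2 = f(1.185000, -1.687150) = 0.987955
  k3 = f(1.185000, -1.617228) = 1.008932
  k4 = f(1.370000, -1.426695) = 1.410191
  u ← -1.800000 + (0.37/6)·(k1 + 2k2 + 2k3 + k4) = -1.429139
t=1.370000, u=-1.429139:
  k1 = f(1.370000, -1.429139) = 1.409458
  k2 = f(1.555000, -1.168389) = 1.831783
  k3 = f(1.555000, -1.090259) = 1.855222
  k4 = f(1.740000, -0.742707) = 2.303588
  u ← -1.429139 + (0.37/6)·(k1 + 2k2 + 2k3 + k4) = -0.745437
u(1.74) ≈ -0.7454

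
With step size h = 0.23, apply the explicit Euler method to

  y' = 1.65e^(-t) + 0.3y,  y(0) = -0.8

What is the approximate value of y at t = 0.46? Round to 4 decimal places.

-0.2070

Euler: y_{n+1} = y_n + h·f(t_n, y_n).
t=0.000000, y=-0.800000: f=1.410000 → y ← -0.800000 + 0.23·1.410000 = -0.475700
t=0.230000, y=-0.475700: f=1.168270 → y ← -0.475700 + 0.23·1.168270 = -0.206998
y(0.46) ≈ -0.2070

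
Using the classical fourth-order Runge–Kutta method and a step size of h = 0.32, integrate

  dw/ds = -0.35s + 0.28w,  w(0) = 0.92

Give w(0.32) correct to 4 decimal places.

0.9878

RK4: k1 = f(s_n, w_n); k2 = f(s_n + h/2, w_n + (h/2)·k1); k3 = f(s_n + h/2, w_n + (h/2)·k2); k4 = f(s_n + h, w_n + h·k3); w_{n+1} = w_n + (h/6)·(k1 + 2k2 + 2k3 + k4).
s=0.000000, w=0.920000:
  k1 = f(0.000000, 0.920000) = 0.257600
  k2 = f(0.160000, 0.961216) = 0.213140
  k3 = f(0.160000, 0.954102) = 0.211149
  k4 = f(0.320000, 0.987568) = 0.164519
  w ← 0.920000 + (0.32/6)·(k1 + 2k2 + 2k3 + k4) = 0.987771
w(0.32) ≈ 0.9878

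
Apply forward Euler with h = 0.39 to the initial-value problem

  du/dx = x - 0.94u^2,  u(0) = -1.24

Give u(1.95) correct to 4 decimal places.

-111.3145

Euler: u_{n+1} = u_n + h·f(x_n, u_n).
x=0.000000, u=-1.240000: f=-1.445344 → u ← -1.240000 + 0.39·(-1.445344) = -1.803684
x=0.390000, u=-1.803684: f=-2.668080 → u ← -1.803684 + 0.39·(-2.668080) = -2.844235
x=0.780000, u=-2.844235: f=-6.824294 → u ← -2.844235 + 0.39·(-6.824294) = -5.505710
x=1.170000, u=-5.505710: f=-27.324073 → u ← -5.505710 + 0.39·(-27.324073) = -16.162099
x=1.560000, u=-16.162099: f=-243.980623 → u ← -16.162099 + 0.39·(-243.980623) = -111.314541
u(1.95) ≈ -111.3145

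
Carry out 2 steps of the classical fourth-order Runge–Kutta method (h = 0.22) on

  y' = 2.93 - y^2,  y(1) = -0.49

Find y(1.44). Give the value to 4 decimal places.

0.7341

RK4: k1 = f(t_n, y_n); k2 = f(t_n + h/2, y_n + (h/2)·k1); k3 = f(t_n + h/2, y_n + (h/2)·k2); k4 = f(t_n + h, y_n + h·k3); y_{n+1} = y_n + (h/6)·(k1 + 2k2 + 2k3 + k4).
t=1.000000, y=-0.490000:
  k1 = f(1.000000, -0.490000) = 2.689900
  k2 = f(1.110000, -0.194111) = 2.892321
  k3 = f(1.110000, -0.171845) = 2.900469
  k4 = f(1.220000, 0.148103) = 2.908065
  y ← -0.490000 + (0.22/6)·(k1 + 2k2 + 2k3 + k4) = 0.140063
t=1.220000, y=0.140063:
  k1 = f(1.220000, 0.140063) = 2.910382
  k2 = f(1.330000, 0.460205) = 2.718211
  k3 = f(1.330000, 0.439067) = 2.737221
  k4 = f(1.440000, 0.742252) = 2.379062
  y ← 0.140063 + (0.22/6)·(k1 + 2k2 + 2k3 + k4) = 0.734075
y(1.44) ≈ 0.7341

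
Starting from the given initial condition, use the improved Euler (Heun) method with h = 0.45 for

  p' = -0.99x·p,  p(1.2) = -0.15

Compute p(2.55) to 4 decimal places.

-0.0212

Heun: k1 = f(x_n, p_n); k2 = f(x_n + h, p_n + h·k1); p_{n+1} = p_n + (h/2)·(k1 + k2).
x=1.200000, p=-0.150000:
  k1 = f(1.200000, -0.150000) = 0.178200
  k2 = f(1.650000, -0.069810) = 0.114035
  p ← -0.150000 + (0.45/2)·(0.178200 + 0.114035) = -0.084247
x=1.650000, p=-0.084247:
  k1 = f(1.650000, -0.084247) = 0.137618
  k2 = f(2.100000, -0.022319) = 0.046402
  p ← -0.084247 + (0.45/2)·(0.137618 + 0.046402) = -0.042843
x=2.100000, p=-0.042843:
  k1 = f(2.100000, -0.042843) = 0.089070
  k2 = f(2.550000, -0.002761) = 0.006971
  p ← -0.042843 + (0.45/2)·(0.089070 + 0.006971) = -0.021234
p(2.55) ≈ -0.0212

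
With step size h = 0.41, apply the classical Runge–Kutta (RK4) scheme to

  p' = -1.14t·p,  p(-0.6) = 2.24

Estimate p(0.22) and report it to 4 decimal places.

RK4: k1 = f(t_n, p_n); k2 = f(t_n + h/2, p_n + (h/2)·k1); k3 = f(t_n + h/2, p_n + (h/2)·k2); k4 = f(t_n + h, p_n + h·k3); p_{n+1} = p_n + (h/6)·(k1 + 2k2 + 2k3 + k4).
t=-0.600000, p=2.240000:
  k1 = f(-0.600000, 2.240000) = 1.532160
  k2 = f(-0.395000, 2.554093) = 1.150108
  k3 = f(-0.395000, 2.475772) = 1.114840
  k4 = f(-0.190000, 2.697084) = 0.584188
  p ← 2.240000 + (0.41/6)·(k1 + 2k2 + 2k3 + k4) = 2.694160
t=-0.190000, p=2.694160:
  k1 = f(-0.190000, 2.694160) = 0.583555
  k2 = f(0.015000, 2.813789) = -0.048116
  k3 = f(0.015000, 2.684296) = -0.045901
  k4 = f(0.220000, 2.675340) = -0.670975
  p ← 2.694160 + (0.41/6)·(k1 + 2k2 + 2k3 + k4) = 2.675337
p(0.22) ≈ 2.6753

2.6753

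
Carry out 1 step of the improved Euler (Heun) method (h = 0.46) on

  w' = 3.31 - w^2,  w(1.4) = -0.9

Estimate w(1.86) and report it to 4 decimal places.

0.4219

Heun: k1 = f(t_n, w_n); k2 = f(t_n + h, w_n + h·k1); w_{n+1} = w_n + (h/2)·(k1 + k2).
t=1.400000, w=-0.900000:
  k1 = f(1.400000, -0.900000) = 2.500000
  k2 = f(1.860000, 0.250000) = 3.247500
  w ← -0.900000 + (0.46/2)·(2.500000 + 3.247500) = 0.421925
w(1.86) ≈ 0.4219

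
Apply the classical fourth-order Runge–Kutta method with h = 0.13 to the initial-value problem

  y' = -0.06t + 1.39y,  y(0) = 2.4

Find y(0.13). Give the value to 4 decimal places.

2.8748

RK4: k1 = f(t_n, y_n); k2 = f(t_n + h/2, y_n + (h/2)·k1); k3 = f(t_n + h/2, y_n + (h/2)·k2); k4 = f(t_n + h, y_n + h·k3); y_{n+1} = y_n + (h/6)·(k1 + 2k2 + 2k3 + k4).
t=0.000000, y=2.400000:
  k1 = f(0.000000, 2.400000) = 3.336000
  k2 = f(0.065000, 2.616840) = 3.633508
  k3 = f(0.065000, 2.636178) = 3.660387
  k4 = f(0.130000, 2.875850) = 3.989632
  y ← 2.400000 + (0.13/6)·(k1 + 2k2 + 2k3 + k4) = 2.874791
y(0.13) ≈ 2.8748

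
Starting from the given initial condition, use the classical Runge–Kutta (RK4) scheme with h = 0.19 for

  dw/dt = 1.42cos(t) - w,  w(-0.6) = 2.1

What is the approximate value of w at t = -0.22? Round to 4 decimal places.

1.8475

RK4: k1 = f(t_n, w_n); k2 = f(t_n + h/2, w_n + (h/2)·k1); k3 = f(t_n + h/2, w_n + (h/2)·k2); k4 = f(t_n + h, w_n + h·k3); w_{n+1} = w_n + (h/6)·(k1 + 2k2 + 2k3 + k4).
t=-0.600000, w=2.100000:
  k1 = f(-0.600000, 2.100000) = -0.928023
  k2 = f(-0.505000, 2.011838) = -0.769090
  k3 = f(-0.505000, 2.026936) = -0.784189
  k4 = f(-0.410000, 1.951004) = -0.648693
  w ← 2.100000 + (0.19/6)·(k1 + 2k2 + 2k3 + k4) = 1.951696
t=-0.410000, w=1.951696:
  k1 = f(-0.410000, 1.951696) = -0.649385
  k2 = f(-0.315000, 1.890005) = -0.539874
  k3 = f(-0.315000, 1.900408) = -0.550277
  k4 = f(-0.220000, 1.847144) = -0.461369
  w ← 1.951696 + (0.19/6)·(k1 + 2k2 + 2k3 + k4) = 1.847480
w(-0.22) ≈ 1.8475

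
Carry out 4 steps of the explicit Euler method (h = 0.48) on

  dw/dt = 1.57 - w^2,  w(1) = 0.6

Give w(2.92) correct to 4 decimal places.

1.2535

Euler: w_{n+1} = w_n + h·f(t_n, w_n).
t=1.000000, w=0.600000: f=1.210000 → w ← 0.600000 + 0.48·1.210000 = 1.180800
t=1.480000, w=1.180800: f=0.175711 → w ← 1.180800 + 0.48·0.175711 = 1.265141
t=1.960000, w=1.265141: f=-0.030583 → w ← 1.265141 + 0.48·(-0.030583) = 1.250462
t=2.440000, w=1.250462: f=0.006346 → w ← 1.250462 + 0.48·0.006346 = 1.253508
w(2.92) ≈ 1.2535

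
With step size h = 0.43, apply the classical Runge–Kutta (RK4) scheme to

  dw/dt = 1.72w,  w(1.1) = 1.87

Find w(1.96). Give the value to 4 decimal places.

8.1918

RK4: k1 = f(t_n, w_n); k2 = f(t_n + h/2, w_n + (h/2)·k1); k3 = f(t_n + h/2, w_n + (h/2)·k2); k4 = f(t_n + h, w_n + h·k3); w_{n+1} = w_n + (h/6)·(k1 + 2k2 + 2k3 + k4).
t=1.100000, w=1.870000:
  k1 = f(1.100000, 1.870000) = 3.216400
  k2 = f(1.315000, 2.561526) = 4.405825
  k3 = f(1.315000, 2.817252) = 4.845674
  k4 = f(1.530000, 3.953640) = 6.800260
  w ← 1.870000 + (0.43/6)·(k1 + 2k2 + 2k3 + k4) = 3.913909
t=1.530000, w=3.913909:
  k1 = f(1.530000, 3.913909) = 6.731923
  k2 = f(1.745000, 5.361272) = 9.221388
  k3 = f(1.745000, 5.896507) = 10.141993
  k4 = f(1.960000, 8.274966) = 14.232941
  w ← 3.913909 + (0.43/6)·(k1 + 2k2 + 2k3 + k4) = 8.191809
w(1.96) ≈ 8.1918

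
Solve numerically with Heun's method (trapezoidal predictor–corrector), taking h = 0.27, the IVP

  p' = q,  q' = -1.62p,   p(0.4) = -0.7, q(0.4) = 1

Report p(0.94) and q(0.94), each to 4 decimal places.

-0.0290, 1.3435

Heun on (p,q): k1 = f(t_n, state_n); k2 = f(t_n + h, state_n + h·k1); state_{n+1} = state_n + (h/2)·(k1 + k2).
0.400000: (-0.700000, 1.000000)
  k1 = (1.000000, 1.134000)
  predictor → (-0.430000, 1.306180)
  k2 = (1.306180, 0.696600)
  → (-0.388666, 1.247131)
0.670000: (-0.388666, 1.247131)
  k1 = (1.247131, 0.629638)
  predictor → (-0.051940, 1.417133)
  k2 = (1.417133, 0.084143)
  → (-0.028990, 1.343492)
(p(0.94), q(0.94)) ≈ (-0.0290, 1.3435)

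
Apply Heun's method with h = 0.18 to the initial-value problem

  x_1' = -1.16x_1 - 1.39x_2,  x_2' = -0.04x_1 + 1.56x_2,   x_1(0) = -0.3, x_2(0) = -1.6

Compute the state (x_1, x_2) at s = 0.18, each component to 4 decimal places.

Heun on (x_1,x_2): k1 = f(s_n, state_n); k2 = f(s_n + h, state_n + h·k1); state_{n+1} = state_n + (h/2)·(k1 + k2).
0.000000: (-0.300000, -1.600000)
  k1 = (2.572000, -2.484000)
  predictor → (0.162960, -2.047120)
  k2 = (2.656463, -3.200026)
  → (0.170562, -2.111562)
(x_1(0.18), x_2(0.18)) ≈ (0.1706, -2.1116)

0.1706, -2.1116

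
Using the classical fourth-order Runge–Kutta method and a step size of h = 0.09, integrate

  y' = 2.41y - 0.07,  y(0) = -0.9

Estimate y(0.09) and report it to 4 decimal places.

RK4: k1 = f(x_n, y_n); k2 = f(x_n + h/2, y_n + (h/2)·k1); k3 = f(x_n + h/2, y_n + (h/2)·k2); k4 = f(x_n + h, y_n + h·k3); y_{n+1} = y_n + (h/6)·(k1 + 2k2 + 2k3 + k4).
x=0.000000, y=-0.900000:
  k1 = f(0.000000, -0.900000) = -2.239000
  k2 = f(0.045000, -1.000755) = -2.481820
  k3 = f(0.045000, -1.011682) = -2.508153
  k4 = f(0.090000, -1.125734) = -2.783018
  y ← -0.900000 + (0.09/6)·(k1 + 2k2 + 2k3 + k4) = -1.125029
y(0.09) ≈ -1.1250

-1.1250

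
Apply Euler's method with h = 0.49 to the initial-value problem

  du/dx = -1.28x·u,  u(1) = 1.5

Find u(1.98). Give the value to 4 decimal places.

0.0366

Euler: u_{n+1} = u_n + h·f(x_n, u_n).
x=1.000000, u=1.500000: f=-1.920000 → u ← 1.500000 + 0.49·(-1.920000) = 0.559200
x=1.490000, u=0.559200: f=-1.066506 → u ← 0.559200 + 0.49·(-1.066506) = 0.036612
u(1.98) ≈ 0.0366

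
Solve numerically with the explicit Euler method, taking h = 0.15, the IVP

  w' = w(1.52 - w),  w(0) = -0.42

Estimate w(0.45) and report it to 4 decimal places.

Euler: w_{n+1} = w_n + h·f(t_n, w_n).
t=0.000000, w=-0.420000: f=-0.814800 → w ← -0.420000 + 0.15·(-0.814800) = -0.542220
t=0.150000, w=-0.542220: f=-1.118177 → w ← -0.542220 + 0.15·(-1.118177) = -0.709947
t=0.300000, w=-0.709947: f=-1.583143 → w ← -0.709947 + 0.15·(-1.583143) = -0.947418
w(0.45) ≈ -0.9474

-0.9474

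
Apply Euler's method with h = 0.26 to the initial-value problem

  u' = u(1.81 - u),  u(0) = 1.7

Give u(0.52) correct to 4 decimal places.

1.7765

Euler: u_{n+1} = u_n + h·f(s_n, u_n).
s=0.000000, u=1.700000: f=0.187000 → u ← 1.700000 + 0.26·0.187000 = 1.748620
s=0.260000, u=1.748620: f=0.107330 → u ← 1.748620 + 0.26·0.107330 = 1.776526
u(0.52) ≈ 1.7765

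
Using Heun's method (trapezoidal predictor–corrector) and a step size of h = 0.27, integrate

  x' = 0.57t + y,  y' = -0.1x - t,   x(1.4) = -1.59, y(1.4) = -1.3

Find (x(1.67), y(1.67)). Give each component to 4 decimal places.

-1.7500, -1.6697

Heun on (x,y): k1 = f(t_n, state_n); k2 = f(t_n + h, state_n + h·k1); state_{n+1} = state_n + (h/2)·(k1 + k2).
1.400000: (-1.590000, -1.300000)
  k1 = (-0.502000, -1.241000)
  predictor → (-1.725540, -1.635070)
  k2 = (-0.683170, -1.497446)
  → (-1.749998, -1.669690)
(x(1.67), y(1.67)) ≈ (-1.7500, -1.6697)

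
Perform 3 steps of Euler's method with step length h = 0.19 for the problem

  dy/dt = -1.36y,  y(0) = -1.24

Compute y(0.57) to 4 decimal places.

-0.5057

Euler: y_{n+1} = y_n + h·f(t_n, y_n).
t=0.000000, y=-1.240000: f=1.686400 → y ← -1.240000 + 0.19·1.686400 = -0.919584
t=0.190000, y=-0.919584: f=1.250634 → y ← -0.919584 + 0.19·1.250634 = -0.681963
t=0.380000, y=-0.681963: f=0.927470 → y ← -0.681963 + 0.19·0.927470 = -0.505744
y(0.57) ≈ -0.5057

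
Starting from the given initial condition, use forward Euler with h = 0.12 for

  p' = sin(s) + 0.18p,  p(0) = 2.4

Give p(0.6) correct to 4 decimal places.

Euler: p_{n+1} = p_n + h·f(s_n, p_n).
s=0.000000, p=2.400000: f=0.432000 → p ← 2.400000 + 0.12·0.432000 = 2.451840
s=0.120000, p=2.451840: f=0.561043 → p ← 2.451840 + 0.12·0.561043 = 2.519165
s=0.240000, p=2.519165: f=0.691152 → p ← 2.519165 + 0.12·0.691152 = 2.602103
s=0.360000, p=2.602103: f=0.820653 → p ← 2.602103 + 0.12·0.820653 = 2.700582
s=0.480000, p=2.700582: f=0.947884 → p ← 2.700582 + 0.12·0.947884 = 2.814328
p(0.6) ≈ 2.8143

2.8143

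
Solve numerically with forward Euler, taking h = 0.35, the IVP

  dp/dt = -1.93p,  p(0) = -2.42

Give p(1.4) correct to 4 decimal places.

-0.0268

Euler: p_{n+1} = p_n + h·f(t_n, p_n).
t=0.000000, p=-2.420000: f=4.670600 → p ← -2.420000 + 0.35·4.670600 = -0.785290
t=0.350000, p=-0.785290: f=1.515610 → p ← -0.785290 + 0.35·1.515610 = -0.254827
t=0.700000, p=-0.254827: f=0.491815 → p ← -0.254827 + 0.35·0.491815 = -0.082691
t=1.050000, p=-0.082691: f=0.159594 → p ← -0.082691 + 0.35·0.159594 = -0.026833
p(1.4) ≈ -0.0268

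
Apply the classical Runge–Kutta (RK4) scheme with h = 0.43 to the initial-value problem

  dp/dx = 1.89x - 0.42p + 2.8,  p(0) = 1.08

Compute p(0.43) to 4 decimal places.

RK4: k1 = f(x_n, p_n); k2 = f(x_n + h/2, p_n + (h/2)·k1); k3 = f(x_n + h/2, p_n + (h/2)·k2); k4 = f(x_n + h, p_n + h·k3); p_{n+1} = p_n + (h/6)·(k1 + 2k2 + 2k3 + k4).
x=0.000000, p=1.080000:
  k1 = f(0.000000, 1.080000) = 2.346400
  k2 = f(0.215000, 1.584476) = 2.540870
  k3 = f(0.215000, 1.626287) = 2.523309
  k4 = f(0.430000, 2.165023) = 2.703390
  p ← 1.080000 + (0.43/6)·(k1 + 2k2 + 2k3 + k4) = 2.167767
p(0.43) ≈ 2.1678

2.1678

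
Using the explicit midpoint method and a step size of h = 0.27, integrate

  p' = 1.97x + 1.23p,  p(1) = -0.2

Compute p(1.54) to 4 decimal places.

1.4346

Midpoint: k1 = f(x_n, p_n); k2 = f(x_n + h/2, p_n + (h/2)·k1); p_{n+1} = p_n + h·k2.
x=1.000000, p=-0.200000:
  k1 = f(1.000000, -0.200000) = 1.724000
  k2 = f(1.135000, 0.032740) = 2.276220
  p ← -0.200000 + 0.27·2.276220 = 0.414579
x=1.270000, p=0.414579:
  k1 = f(1.270000, 0.414579) = 3.011833
  k2 = f(1.405000, 0.821177) = 3.777898
  p ← 0.414579 + 0.27·3.777898 = 1.434612
p(1.54) ≈ 1.4346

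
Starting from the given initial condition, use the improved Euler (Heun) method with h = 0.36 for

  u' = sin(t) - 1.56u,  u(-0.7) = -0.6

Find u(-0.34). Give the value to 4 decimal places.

-0.4685

Heun: k1 = f(t_n, u_n); k2 = f(t_n + h, u_n + h·k1); u_{n+1} = u_n + (h/2)·(k1 + k2).
t=-0.700000, u=-0.600000:
  k1 = f(-0.700000, -0.600000) = 0.291782
  k2 = f(-0.340000, -0.494958) = 0.438648
  u ← -0.600000 + (0.36/2)·(0.291782 + 0.438648) = -0.468523
u(-0.34) ≈ -0.4685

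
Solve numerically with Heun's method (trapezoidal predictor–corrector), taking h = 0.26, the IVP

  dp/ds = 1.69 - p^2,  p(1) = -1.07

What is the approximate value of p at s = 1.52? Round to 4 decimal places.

Heun: k1 = f(s_n, p_n); k2 = f(s_n + h, p_n + h·k1); p_{n+1} = p_n + (h/2)·(k1 + k2).
s=1.000000, p=-1.070000:
  k1 = f(1.000000, -1.070000) = 0.545100
  k2 = f(1.260000, -0.928274) = 0.828307
  p ← -1.070000 + (0.26/2)·(0.545100 + 0.828307) = -0.891457
s=1.260000, p=-0.891457:
  k1 = f(1.260000, -0.891457) = 0.895304
  k2 = f(1.520000, -0.658678) = 1.256143
  p ← -0.891457 + (0.26/2)·(0.895304 + 1.256143) = -0.611769
p(1.52) ≈ -0.6118

-0.6118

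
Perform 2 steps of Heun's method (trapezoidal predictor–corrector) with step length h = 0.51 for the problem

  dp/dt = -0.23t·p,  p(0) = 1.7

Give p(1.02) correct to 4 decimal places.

1.5071

Heun: k1 = f(t_n, p_n); k2 = f(t_n + h, p_n + h·k1); p_{n+1} = p_n + (h/2)·(k1 + k2).
t=0.000000, p=1.700000:
  k1 = f(0.000000, 1.700000) = 0.000000
  k2 = f(0.510000, 1.700000) = -0.199410
  p ← 1.700000 + (0.51/2)·(0.000000 + (-0.199410)) = 1.649150
t=0.510000, p=1.649150:
  k1 = f(0.510000, 1.649150) = -0.193445
  k2 = f(1.020000, 1.550493) = -0.363746
  p ← 1.649150 + (0.51/2)·(-0.193445 + (-0.363746)) = 1.507067
p(1.02) ≈ 1.5071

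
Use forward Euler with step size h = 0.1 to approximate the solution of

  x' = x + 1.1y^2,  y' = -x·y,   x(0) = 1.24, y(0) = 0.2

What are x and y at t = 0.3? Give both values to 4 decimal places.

1.6620, 0.1284

Euler on (x,y): x_{n+1} = x_n + h·x', y_{n+1} = y_n + h·y'.
0.000000: (1.240000, 0.200000); f=(1.284000, -0.248000) → (1.368400, 0.175200)
0.100000: (1.368400, 0.175200); f=(1.402165, -0.239744) → (1.508616, 0.151226)
0.200000: (1.508616, 0.151226); f=(1.533773, -0.228141) → (1.661994, 0.128411)
(x(0.3), y(0.3)) ≈ (1.6620, 0.1284)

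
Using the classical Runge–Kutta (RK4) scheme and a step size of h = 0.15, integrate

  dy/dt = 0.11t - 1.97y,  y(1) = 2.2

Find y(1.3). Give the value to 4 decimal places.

RK4: k1 = f(t_n, y_n); k2 = f(t_n + h/2, y_n + (h/2)·k1); k3 = f(t_n + h/2, y_n + (h/2)·k2); k4 = f(t_n + h, y_n + h·k3); y_{n+1} = y_n + (h/6)·(k1 + 2k2 + 2k3 + k4).
t=1.000000, y=2.200000:
  k1 = f(1.000000, 2.200000) = -4.224000
  k2 = f(1.075000, 1.883200) = -3.591654
  k3 = f(1.075000, 1.930626) = -3.685083
  k4 = f(1.150000, 1.647238) = -3.118558
  y ← 2.200000 + (0.15/6)·(k1 + 2k2 + 2k3 + k4) = 1.652599
t=1.150000, y=1.652599:
  k1 = f(1.150000, 1.652599) = -3.129120
  k2 = f(1.225000, 1.417915) = -2.658543
  k3 = f(1.225000, 1.453208) = -2.728071
  k4 = f(1.300000, 1.243389) = -2.306476
  y ← 1.652599 + (0.15/6)·(k1 + 2k2 + 2k3 + k4) = 1.247379
y(1.3) ≈ 1.2474

1.2474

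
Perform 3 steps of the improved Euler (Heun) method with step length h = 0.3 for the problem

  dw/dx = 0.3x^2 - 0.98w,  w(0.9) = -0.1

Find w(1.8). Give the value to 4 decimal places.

0.3362

Heun: k1 = f(x_n, w_n); k2 = f(x_n + h, w_n + h·k1); w_{n+1} = w_n + (h/2)·(k1 + k2).
x=0.900000, w=-0.100000:
  k1 = f(0.900000, -0.100000) = 0.341000
  k2 = f(1.200000, 0.002300) = 0.429746
  w ← -0.100000 + (0.3/2)·(0.341000 + 0.429746) = 0.015612
x=1.200000, w=0.015612:
  k1 = f(1.200000, 0.015612) = 0.416700
  k2 = f(1.500000, 0.140622) = 0.537190
  w ← 0.015612 + (0.3/2)·(0.416700 + 0.537190) = 0.158696
x=1.500000, w=0.158696:
  k1 = f(1.500000, 0.158696) = 0.519478
  k2 = f(1.800000, 0.314539) = 0.663752
  w ← 0.158696 + (0.3/2)·(0.519478 + 0.663752) = 0.336180
w(1.8) ≈ 0.3362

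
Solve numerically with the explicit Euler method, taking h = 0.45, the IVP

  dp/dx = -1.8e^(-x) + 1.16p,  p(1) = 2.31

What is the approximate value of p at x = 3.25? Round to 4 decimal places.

16.1499

Euler: p_{n+1} = p_n + h·f(x_n, p_n).
x=1.000000, p=2.310000: f=2.017417 → p ← 2.310000 + 0.45·2.017417 = 3.217838
x=1.450000, p=3.217838: f=3.310465 → p ← 3.217838 + 0.45·3.310465 = 4.707547
x=1.900000, p=4.707547: f=5.191531 → p ← 4.707547 + 0.45·5.191531 = 7.043736
x=2.350000, p=7.043736: f=7.999069 → p ← 7.043736 + 0.45·7.999069 = 10.643317
x=2.800000, p=10.643317: f=12.236790 → p ← 10.643317 + 0.45·12.236790 = 16.149872
p(3.25) ≈ 16.1499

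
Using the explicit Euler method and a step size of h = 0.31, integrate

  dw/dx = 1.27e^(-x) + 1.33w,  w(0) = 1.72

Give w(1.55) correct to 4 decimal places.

Euler: w_{n+1} = w_n + h·f(x_n, w_n).
x=0.000000, w=1.720000: f=3.557600 → w ← 1.720000 + 0.31·3.557600 = 2.822856
x=0.310000, w=2.822856: f=4.685876 → w ← 2.822856 + 0.31·4.685876 = 4.275478
x=0.620000, w=4.275478: f=6.369575 → w ← 4.275478 + 0.31·6.369575 = 6.250046
x=0.930000, w=6.250046: f=8.813644 → w ← 6.250046 + 0.31·8.813644 = 8.982275
x=1.240000, w=8.982275: f=12.313944 → w ← 8.982275 + 0.31·12.313944 = 12.799598
w(1.55) ≈ 12.7996

12.7996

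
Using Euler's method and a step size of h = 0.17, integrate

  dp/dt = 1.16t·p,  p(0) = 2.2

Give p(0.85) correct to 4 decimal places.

Euler: p_{n+1} = p_n + h·f(t_n, p_n).
t=0.000000, p=2.200000: f=0.000000 → p ← 2.200000 + 0.17·0.000000 = 2.200000
t=0.170000, p=2.200000: f=0.433840 → p ← 2.200000 + 0.17·0.433840 = 2.273753
t=0.340000, p=2.273753: f=0.896768 → p ← 2.273753 + 0.17·0.896768 = 2.426203
t=0.510000, p=2.426203: f=1.435342 → p ← 2.426203 + 0.17·1.435342 = 2.670212
t=0.680000, p=2.670212: f=2.106263 → p ← 2.670212 + 0.17·2.106263 = 3.028276
p(0.85) ≈ 3.0283

3.0283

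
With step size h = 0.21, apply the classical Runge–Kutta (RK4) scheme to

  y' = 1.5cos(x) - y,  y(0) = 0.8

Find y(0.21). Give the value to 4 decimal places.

0.9304

RK4: k1 = f(x_n, y_n); k2 = f(x_n + h/2, y_n + (h/2)·k1); k3 = f(x_n + h/2, y_n + (h/2)·k2); k4 = f(x_n + h, y_n + h·k3); y_{n+1} = y_n + (h/6)·(k1 + 2k2 + 2k3 + k4).
x=0.000000, y=0.800000:
  k1 = f(0.000000, 0.800000) = 0.700000
  k2 = f(0.105000, 0.873500) = 0.618239
  k3 = f(0.105000, 0.864915) = 0.626824
  k4 = f(0.210000, 0.931633) = 0.535413
  y ← 0.800000 + (0.21/6)·(k1 + 2k2 + 2k3 + k4) = 0.930394
y(0.21) ≈ 0.9304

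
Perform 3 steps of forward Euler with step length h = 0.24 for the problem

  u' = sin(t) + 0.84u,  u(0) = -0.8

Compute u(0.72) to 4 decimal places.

Euler: u_{n+1} = u_n + h·f(t_n, u_n).
t=0.000000, u=-0.800000: f=-0.672000 → u ← -0.800000 + 0.24·(-0.672000) = -0.961280
t=0.240000, u=-0.961280: f=-0.569773 → u ← -0.961280 + 0.24·(-0.569773) = -1.098025
t=0.480000, u=-1.098025: f=-0.460562 → u ← -1.098025 + 0.24·(-0.460562) = -1.208560
u(0.72) ≈ -1.2086

-1.2086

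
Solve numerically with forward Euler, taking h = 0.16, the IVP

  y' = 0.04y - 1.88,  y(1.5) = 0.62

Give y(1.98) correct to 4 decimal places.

-0.2762

Euler: y_{n+1} = y_n + h·f(x_n, y_n).
x=1.500000, y=0.620000: f=-1.855200 → y ← 0.620000 + 0.16·(-1.855200) = 0.323168
x=1.660000, y=0.323168: f=-1.867073 → y ← 0.323168 + 0.16·(-1.867073) = 0.024436
x=1.820000, y=0.024436: f=-1.879023 → y ← 0.024436 + 0.16·(-1.879023) = -0.276207
y(1.98) ≈ -0.2762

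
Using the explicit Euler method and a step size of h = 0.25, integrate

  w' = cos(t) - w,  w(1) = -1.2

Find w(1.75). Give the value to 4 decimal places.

-0.3535

Euler: w_{n+1} = w_n + h·f(t_n, w_n).
t=1.000000, w=-1.200000: f=1.740302 → w ← -1.200000 + 0.25·1.740302 = -0.764924
t=1.250000, w=-0.764924: f=1.080247 → w ← -0.764924 + 0.25·1.080247 = -0.494863
t=1.500000, w=-0.494863: f=0.565600 → w ← -0.494863 + 0.25·0.565600 = -0.353463
w(1.75) ≈ -0.3535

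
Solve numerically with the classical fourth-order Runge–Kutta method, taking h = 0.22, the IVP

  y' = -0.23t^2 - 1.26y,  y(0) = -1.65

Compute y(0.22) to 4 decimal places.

-1.2513

RK4: k1 = f(t_n, y_n); k2 = f(t_n + h/2, y_n + (h/2)·k1); k3 = f(t_n + h/2, y_n + (h/2)·k2); k4 = f(t_n + h, y_n + h·k3); y_{n+1} = y_n + (h/6)·(k1 + 2k2 + 2k3 + k4).
t=0.000000, y=-1.650000:
  k1 = f(0.000000, -1.650000) = 2.079000
  k2 = f(0.110000, -1.421310) = 1.788068
  k3 = f(0.110000, -1.453313) = 1.828391
  k4 = f(0.220000, -1.247754) = 1.561038
  y ← -1.650000 + (0.22/6)·(k1 + 2k2 + 2k3 + k4) = -1.251325
y(0.22) ≈ -1.2513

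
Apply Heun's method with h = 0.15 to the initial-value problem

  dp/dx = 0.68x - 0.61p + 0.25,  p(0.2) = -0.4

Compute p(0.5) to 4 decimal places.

Heun: k1 = f(x_n, p_n); k2 = f(x_n + h, p_n + h·k1); p_{n+1} = p_n + (h/2)·(k1 + k2).
x=0.200000, p=-0.400000:
  k1 = f(0.200000, -0.400000) = 0.630000
  k2 = f(0.350000, -0.305500) = 0.674355
  p ← -0.400000 + (0.15/2)·(0.630000 + 0.674355) = -0.302173
x=0.350000, p=-0.302173:
  k1 = f(0.350000, -0.302173) = 0.672326
  k2 = f(0.500000, -0.201325) = 0.712808
  p ← -0.302173 + (0.15/2)·(0.672326 + 0.712808) = -0.198288
p(0.5) ≈ -0.1983

-0.1983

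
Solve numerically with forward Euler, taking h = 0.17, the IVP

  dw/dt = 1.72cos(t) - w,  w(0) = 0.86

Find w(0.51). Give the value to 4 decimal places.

Euler: w_{n+1} = w_n + h·f(t_n, w_n).
t=0.000000, w=0.860000: f=0.860000 → w ← 0.860000 + 0.17·0.860000 = 1.006200
t=0.170000, w=1.006200: f=0.689006 → w ← 1.006200 + 0.17·0.689006 = 1.123331
t=0.340000, w=1.123331: f=0.498207 → w ← 1.123331 + 0.17·0.498207 = 1.208026
w(0.51) ≈ 1.2080

1.2080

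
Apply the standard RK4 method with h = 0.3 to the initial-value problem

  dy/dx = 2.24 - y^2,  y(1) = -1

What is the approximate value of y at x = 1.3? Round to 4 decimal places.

RK4: k1 = f(x_n, y_n); k2 = f(x_n + h/2, y_n + (h/2)·k1); k3 = f(x_n + h/2, y_n + (h/2)·k2); k4 = f(x_n + h, y_n + h·k3); y_{n+1} = y_n + (h/6)·(k1 + 2k2 + 2k3 + k4).
x=1.000000, y=-1.000000:
  k1 = f(1.000000, -1.000000) = 1.240000
  k2 = f(1.150000, -0.814000) = 1.577404
  k3 = f(1.150000, -0.763389) = 1.657237
  k4 = f(1.300000, -0.502829) = 1.987163
  y ← -1.000000 + (0.3/6)·(k1 + 2k2 + 2k3 + k4) = -0.515178
y(1.3) ≈ -0.5152

-0.5152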